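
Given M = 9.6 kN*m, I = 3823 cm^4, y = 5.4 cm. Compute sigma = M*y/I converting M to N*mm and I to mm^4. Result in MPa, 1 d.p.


Convert units:
M = 9.6 kN*m = 9600000 N*mm
y = 5.4 cm = 54 mm
I = 3823 cm^4 = 38230000 mm^4
sigma = 9600000 * 54 / 38230000
sigma = 13.6 MPa

13.6


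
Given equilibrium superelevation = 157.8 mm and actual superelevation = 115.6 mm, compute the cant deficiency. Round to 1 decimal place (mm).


Cant deficiency = equilibrium cant - actual cant
CD = 157.8 - 115.6
CD = 42.2 mm

42.2


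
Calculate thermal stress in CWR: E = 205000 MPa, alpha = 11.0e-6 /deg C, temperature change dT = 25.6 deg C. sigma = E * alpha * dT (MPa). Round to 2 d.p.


sigma = E * alpha * dT
sigma = 205000 * 11.0e-6 * 25.6
sigma = 2.255 * 25.6
sigma = 57.73 MPa

57.73


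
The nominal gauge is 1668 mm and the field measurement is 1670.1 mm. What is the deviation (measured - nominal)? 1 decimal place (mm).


Deviation = measured - nominal
Deviation = 1670.1 - 1668
Deviation = 2.1 mm

2.1


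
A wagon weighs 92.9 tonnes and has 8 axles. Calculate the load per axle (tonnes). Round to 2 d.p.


Load per axle = total weight / number of axles
Load = 92.9 / 8
Load = 11.61 tonnes

11.61


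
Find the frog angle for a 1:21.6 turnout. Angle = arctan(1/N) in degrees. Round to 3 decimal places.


1/N = 1/21.6 = 0.046296
angle = arctan(0.046296) = 0.046263 rad
angle = 0.046263 * 180/pi = 2.651 degrees

2.651


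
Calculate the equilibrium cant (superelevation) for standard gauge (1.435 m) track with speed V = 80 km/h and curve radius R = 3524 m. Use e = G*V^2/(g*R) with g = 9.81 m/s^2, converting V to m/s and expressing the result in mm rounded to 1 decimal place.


Convert speed: V = 80 / 3.6 = 22.2222 m/s
Apply formula: e = 1.435 * 22.2222^2 / (9.81 * 3524)
e = 1.435 * 493.8272 / 34570.44
e = 0.020498 m = 20.5 mm

20.5


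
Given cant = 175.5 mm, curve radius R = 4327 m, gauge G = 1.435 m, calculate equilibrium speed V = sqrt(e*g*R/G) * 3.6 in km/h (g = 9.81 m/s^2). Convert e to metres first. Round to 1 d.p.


Convert cant: e = 175.5 mm = 0.1755 m
V_ms = sqrt(0.1755 * 9.81 * 4327 / 1.435)
V_ms = sqrt(5191.359711) = 72.0511 m/s
V = 72.0511 * 3.6 = 259.4 km/h

259.4


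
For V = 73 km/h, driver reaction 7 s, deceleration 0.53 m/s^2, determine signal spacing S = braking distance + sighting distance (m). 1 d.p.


V = 73 / 3.6 = 20.2778 m/s
Braking distance = 20.2778^2 / (2*0.53) = 387.9135 m
Sighting distance = 20.2778 * 7 = 141.9444 m
S = 387.9135 + 141.9444 = 529.9 m

529.9


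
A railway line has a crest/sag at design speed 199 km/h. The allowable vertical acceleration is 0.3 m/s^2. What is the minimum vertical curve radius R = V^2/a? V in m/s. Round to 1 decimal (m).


Convert speed: V = 199 / 3.6 = 55.2778 m/s
V^2 = 3055.6327 m^2/s^2
R_v = 3055.6327 / 0.3
R_v = 10185.4 m

10185.4


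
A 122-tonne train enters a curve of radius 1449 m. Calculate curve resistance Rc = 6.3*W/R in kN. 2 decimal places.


Rc = 6.3 * W / R
Rc = 6.3 * 122 / 1449
Rc = 768.6 / 1449
Rc = 0.53 kN

0.53


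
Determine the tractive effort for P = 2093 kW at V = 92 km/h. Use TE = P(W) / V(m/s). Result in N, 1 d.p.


Convert: P = 2093 kW = 2093000 W
V = 92 / 3.6 = 25.5556 m/s
TE = 2093000 / 25.5556
TE = 81900.0 N

81900.0


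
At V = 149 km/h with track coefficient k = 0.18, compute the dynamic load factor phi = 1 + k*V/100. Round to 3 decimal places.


phi = 1 + k * V / 100
phi = 1 + 0.18 * 149 / 100
phi = 1 + 0.2682
phi = 1.268

1.268


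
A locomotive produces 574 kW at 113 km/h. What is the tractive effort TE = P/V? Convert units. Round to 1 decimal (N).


Convert: P = 574 kW = 574000 W
V = 113 / 3.6 = 31.3889 m/s
TE = 574000 / 31.3889
TE = 18286.7 N

18286.7


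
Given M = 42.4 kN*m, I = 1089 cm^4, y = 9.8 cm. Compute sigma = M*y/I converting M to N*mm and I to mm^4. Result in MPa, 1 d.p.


Convert units:
M = 42.4 kN*m = 42400000 N*mm
y = 9.8 cm = 98 mm
I = 1089 cm^4 = 10890000 mm^4
sigma = 42400000 * 98 / 10890000
sigma = 381.6 MPa

381.6


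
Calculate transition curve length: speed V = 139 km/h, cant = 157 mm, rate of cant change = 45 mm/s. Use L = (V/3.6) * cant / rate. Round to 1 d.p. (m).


Convert speed: V = 139 / 3.6 = 38.6111 m/s
L = 38.6111 * 157 / 45
L = 6061.9444 / 45
L = 134.7 m

134.7


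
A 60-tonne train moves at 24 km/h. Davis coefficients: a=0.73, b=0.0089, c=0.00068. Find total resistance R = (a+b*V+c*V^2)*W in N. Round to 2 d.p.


b*V = 0.0089 * 24 = 0.2136
c*V^2 = 0.00068 * 576 = 0.39168
R_per_t = 0.73 + 0.2136 + 0.39168 = 1.33528 N/t
R_total = 1.33528 * 60 = 80.12 N

80.12


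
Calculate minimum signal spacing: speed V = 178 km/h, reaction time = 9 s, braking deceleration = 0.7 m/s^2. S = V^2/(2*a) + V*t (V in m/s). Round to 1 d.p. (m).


V = 178 / 3.6 = 49.4444 m/s
Braking distance = 49.4444^2 / (2*0.7) = 1746.2522 m
Sighting distance = 49.4444 * 9 = 445.0 m
S = 1746.2522 + 445.0 = 2191.3 m

2191.3


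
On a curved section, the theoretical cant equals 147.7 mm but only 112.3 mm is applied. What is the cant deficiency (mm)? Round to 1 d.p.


Cant deficiency = equilibrium cant - actual cant
CD = 147.7 - 112.3
CD = 35.4 mm

35.4


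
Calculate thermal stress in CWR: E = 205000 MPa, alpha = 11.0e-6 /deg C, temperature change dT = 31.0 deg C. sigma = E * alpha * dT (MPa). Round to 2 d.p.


sigma = E * alpha * dT
sigma = 205000 * 11.0e-6 * 31.0
sigma = 2.255 * 31.0
sigma = 69.91 MPa

69.91


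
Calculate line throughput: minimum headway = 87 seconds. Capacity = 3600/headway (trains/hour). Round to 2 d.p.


Capacity = 3600 / headway
Capacity = 3600 / 87
Capacity = 41.38 trains/hour

41.38


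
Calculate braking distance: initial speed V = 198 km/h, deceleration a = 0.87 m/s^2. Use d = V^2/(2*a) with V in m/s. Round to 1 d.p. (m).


Convert speed: V = 198 / 3.6 = 55.0 m/s
V^2 = 3025.0
d = 3025.0 / (2 * 0.87)
d = 3025.0 / 1.74
d = 1738.5 m

1738.5


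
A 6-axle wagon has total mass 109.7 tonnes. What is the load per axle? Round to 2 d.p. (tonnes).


Load per axle = total weight / number of axles
Load = 109.7 / 6
Load = 18.28 tonnes

18.28


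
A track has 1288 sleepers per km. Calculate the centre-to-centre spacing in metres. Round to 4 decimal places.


Spacing = 1000 m / number of sleepers
Spacing = 1000 / 1288
Spacing = 0.7764 m

0.7764


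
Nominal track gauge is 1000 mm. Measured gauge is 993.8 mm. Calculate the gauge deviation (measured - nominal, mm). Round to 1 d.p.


Deviation = measured - nominal
Deviation = 993.8 - 1000
Deviation = -6.2 mm

-6.2


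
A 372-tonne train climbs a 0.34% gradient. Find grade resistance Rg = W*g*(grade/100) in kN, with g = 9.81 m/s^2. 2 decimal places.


Rg = W * 9.81 * grade / 100
Rg = 372 * 9.81 * 0.34 / 100
Rg = 3649.32 * 0.0034
Rg = 12.41 kN

12.41


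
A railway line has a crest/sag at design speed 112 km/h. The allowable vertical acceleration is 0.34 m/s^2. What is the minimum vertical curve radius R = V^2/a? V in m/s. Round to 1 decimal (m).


Convert speed: V = 112 / 3.6 = 31.1111 m/s
V^2 = 967.9012 m^2/s^2
R_v = 967.9012 / 0.34
R_v = 2846.8 m

2846.8


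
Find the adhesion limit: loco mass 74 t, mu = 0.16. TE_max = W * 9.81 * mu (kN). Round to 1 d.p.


TE_max = W * g * mu
TE_max = 74 * 9.81 * 0.16
TE_max = 725.94 * 0.16
TE_max = 116.2 kN

116.2


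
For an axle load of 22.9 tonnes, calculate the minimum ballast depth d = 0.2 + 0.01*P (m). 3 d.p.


d = 0.2 + 0.01 * 22.9
d = 0.2 + 0.229
d = 0.429 m

0.429


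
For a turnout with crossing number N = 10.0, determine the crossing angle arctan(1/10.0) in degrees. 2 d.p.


1/N = 1/10.0 = 0.1
angle = arctan(0.1) = 0.099669 rad
angle = 0.099669 * 180/pi = 5.71 degrees

5.71


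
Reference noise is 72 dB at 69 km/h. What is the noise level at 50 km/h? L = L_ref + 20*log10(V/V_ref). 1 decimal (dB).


V/V_ref = 50 / 69 = 0.724638
log10(0.724638) = -0.139879
20 * -0.139879 = -2.7976
L = 72 + -2.7976 = 69.2 dB

69.2


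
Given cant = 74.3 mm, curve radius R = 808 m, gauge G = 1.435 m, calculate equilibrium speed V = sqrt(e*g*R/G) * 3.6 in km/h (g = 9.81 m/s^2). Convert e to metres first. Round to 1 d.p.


Convert cant: e = 74.3 mm = 0.0743 m
V_ms = sqrt(0.0743 * 9.81 * 808 / 1.435)
V_ms = sqrt(410.409383) = 20.2586 m/s
V = 20.2586 * 3.6 = 72.9 km/h

72.9


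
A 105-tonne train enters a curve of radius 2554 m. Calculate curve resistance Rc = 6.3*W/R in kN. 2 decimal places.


Rc = 6.3 * W / R
Rc = 6.3 * 105 / 2554
Rc = 661.5 / 2554
Rc = 0.26 kN

0.26


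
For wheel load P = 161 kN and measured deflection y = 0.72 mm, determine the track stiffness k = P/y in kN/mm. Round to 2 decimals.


Track stiffness k = P / y
k = 161 / 0.72
k = 223.61 kN/mm

223.61


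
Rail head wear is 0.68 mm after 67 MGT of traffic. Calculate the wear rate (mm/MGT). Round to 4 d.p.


Wear rate = total wear / cumulative tonnage
Rate = 0.68 / 67
Rate = 0.0101 mm/MGT

0.0101


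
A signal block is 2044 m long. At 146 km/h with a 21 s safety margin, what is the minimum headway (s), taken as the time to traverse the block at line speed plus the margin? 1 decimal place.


V = 146 / 3.6 = 40.5556 m/s
Block traversal time = 2044 / 40.5556 = 50.4 s
Headway = 50.4 + 21
Headway = 71.4 s

71.4


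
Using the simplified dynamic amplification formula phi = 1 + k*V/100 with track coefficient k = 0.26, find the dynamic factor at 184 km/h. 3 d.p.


phi = 1 + k * V / 100
phi = 1 + 0.26 * 184 / 100
phi = 1 + 0.4784
phi = 1.478

1.478


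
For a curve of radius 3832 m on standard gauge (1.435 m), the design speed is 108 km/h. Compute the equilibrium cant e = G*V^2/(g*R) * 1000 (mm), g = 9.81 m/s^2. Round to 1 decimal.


Convert speed: V = 108 / 3.6 = 30.0 m/s
Apply formula: e = 1.435 * 30.0^2 / (9.81 * 3832)
e = 1.435 * 900.0 / 37591.92
e = 0.034356 m = 34.4 mm

34.4


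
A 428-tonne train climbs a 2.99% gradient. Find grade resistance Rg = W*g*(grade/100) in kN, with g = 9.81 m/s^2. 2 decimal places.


Rg = W * 9.81 * grade / 100
Rg = 428 * 9.81 * 2.99 / 100
Rg = 4198.68 * 0.0299
Rg = 125.54 kN

125.54


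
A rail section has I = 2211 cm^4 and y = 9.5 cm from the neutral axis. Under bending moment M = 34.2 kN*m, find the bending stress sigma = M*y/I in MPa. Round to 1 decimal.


Convert units:
M = 34.2 kN*m = 34200000 N*mm
y = 9.5 cm = 95 mm
I = 2211 cm^4 = 22110000 mm^4
sigma = 34200000 * 95 / 22110000
sigma = 146.9 MPa

146.9


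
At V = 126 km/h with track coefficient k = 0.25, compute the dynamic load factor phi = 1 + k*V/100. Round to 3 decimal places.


phi = 1 + k * V / 100
phi = 1 + 0.25 * 126 / 100
phi = 1 + 0.315
phi = 1.315

1.315


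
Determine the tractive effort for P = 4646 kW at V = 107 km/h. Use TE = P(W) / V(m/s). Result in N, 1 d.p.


Convert: P = 4646 kW = 4646000 W
V = 107 / 3.6 = 29.7222 m/s
TE = 4646000 / 29.7222
TE = 156314.0 N

156314.0


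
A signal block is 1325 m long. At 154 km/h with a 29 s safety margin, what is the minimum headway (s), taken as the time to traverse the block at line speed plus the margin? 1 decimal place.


V = 154 / 3.6 = 42.7778 m/s
Block traversal time = 1325 / 42.7778 = 30.974 s
Headway = 30.974 + 29
Headway = 60.0 s

60.0


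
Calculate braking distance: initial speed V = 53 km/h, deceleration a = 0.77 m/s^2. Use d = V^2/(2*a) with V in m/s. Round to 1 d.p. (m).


Convert speed: V = 53 / 3.6 = 14.7222 m/s
V^2 = 216.7438
d = 216.7438 / (2 * 0.77)
d = 216.7438 / 1.54
d = 140.7 m

140.7


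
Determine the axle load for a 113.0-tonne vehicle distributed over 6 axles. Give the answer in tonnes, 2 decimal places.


Load per axle = total weight / number of axles
Load = 113.0 / 6
Load = 18.83 tonnes

18.83


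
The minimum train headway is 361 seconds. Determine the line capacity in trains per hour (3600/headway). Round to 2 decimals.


Capacity = 3600 / headway
Capacity = 3600 / 361
Capacity = 9.97 trains/hour

9.97


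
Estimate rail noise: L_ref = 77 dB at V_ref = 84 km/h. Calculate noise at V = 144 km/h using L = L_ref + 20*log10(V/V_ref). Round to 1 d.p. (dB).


V/V_ref = 144 / 84 = 1.714286
log10(1.714286) = 0.234083
20 * 0.234083 = 4.6817
L = 77 + 4.6817 = 81.7 dB

81.7


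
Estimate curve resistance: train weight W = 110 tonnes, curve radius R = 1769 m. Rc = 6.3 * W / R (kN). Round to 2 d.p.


Rc = 6.3 * W / R
Rc = 6.3 * 110 / 1769
Rc = 693.0 / 1769
Rc = 0.39 kN

0.39


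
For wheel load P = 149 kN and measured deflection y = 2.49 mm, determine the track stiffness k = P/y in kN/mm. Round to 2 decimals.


Track stiffness k = P / y
k = 149 / 2.49
k = 59.84 kN/mm

59.84


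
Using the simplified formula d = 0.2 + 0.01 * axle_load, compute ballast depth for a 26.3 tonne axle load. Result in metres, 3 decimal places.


d = 0.2 + 0.01 * 26.3
d = 0.2 + 0.263
d = 0.463 m

0.463


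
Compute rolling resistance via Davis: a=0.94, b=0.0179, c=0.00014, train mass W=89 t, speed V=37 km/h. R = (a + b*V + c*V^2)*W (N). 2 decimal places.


b*V = 0.0179 * 37 = 0.6623
c*V^2 = 0.00014 * 1369 = 0.19166
R_per_t = 0.94 + 0.6623 + 0.19166 = 1.79396 N/t
R_total = 1.79396 * 89 = 159.66 N

159.66


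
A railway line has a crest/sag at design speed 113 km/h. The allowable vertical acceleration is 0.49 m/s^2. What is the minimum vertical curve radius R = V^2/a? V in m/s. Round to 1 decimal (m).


Convert speed: V = 113 / 3.6 = 31.3889 m/s
V^2 = 985.2623 m^2/s^2
R_v = 985.2623 / 0.49
R_v = 2010.7 m

2010.7


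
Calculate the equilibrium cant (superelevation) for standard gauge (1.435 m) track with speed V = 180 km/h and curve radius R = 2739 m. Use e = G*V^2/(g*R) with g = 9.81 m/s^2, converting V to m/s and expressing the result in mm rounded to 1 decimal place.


Convert speed: V = 180 / 3.6 = 50.0 m/s
Apply formula: e = 1.435 * 50.0^2 / (9.81 * 2739)
e = 1.435 * 2500.0 / 26869.59
e = 0.133515 m = 133.5 mm

133.5


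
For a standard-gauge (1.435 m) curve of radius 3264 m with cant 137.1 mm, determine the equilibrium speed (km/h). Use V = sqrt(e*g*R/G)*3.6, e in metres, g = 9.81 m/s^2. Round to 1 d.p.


Convert cant: e = 137.1 mm = 0.1371 m
V_ms = sqrt(0.1371 * 9.81 * 3264 / 1.435)
V_ms = sqrt(3059.177745) = 55.3098 m/s
V = 55.3098 * 3.6 = 199.1 km/h

199.1


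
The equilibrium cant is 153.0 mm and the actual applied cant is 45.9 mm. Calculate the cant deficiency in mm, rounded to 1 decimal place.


Cant deficiency = equilibrium cant - actual cant
CD = 153.0 - 45.9
CD = 107.1 mm

107.1


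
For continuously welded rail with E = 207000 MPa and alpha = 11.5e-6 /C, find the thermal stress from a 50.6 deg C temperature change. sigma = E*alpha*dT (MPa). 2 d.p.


sigma = E * alpha * dT
sigma = 207000 * 11.5e-6 * 50.6
sigma = 2.3805 * 50.6
sigma = 120.45 MPa

120.45


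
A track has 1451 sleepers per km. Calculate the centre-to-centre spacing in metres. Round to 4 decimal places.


Spacing = 1000 m / number of sleepers
Spacing = 1000 / 1451
Spacing = 0.6892 m

0.6892


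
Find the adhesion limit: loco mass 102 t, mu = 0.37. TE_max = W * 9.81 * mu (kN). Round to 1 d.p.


TE_max = W * g * mu
TE_max = 102 * 9.81 * 0.37
TE_max = 1000.62 * 0.37
TE_max = 370.2 kN

370.2


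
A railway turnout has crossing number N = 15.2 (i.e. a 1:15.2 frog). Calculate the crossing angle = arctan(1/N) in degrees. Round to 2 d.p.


1/N = 1/15.2 = 0.065789
angle = arctan(0.065789) = 0.065695 rad
angle = 0.065695 * 180/pi = 3.76 degrees

3.76


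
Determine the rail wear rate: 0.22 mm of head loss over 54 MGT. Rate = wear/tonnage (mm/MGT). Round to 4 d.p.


Wear rate = total wear / cumulative tonnage
Rate = 0.22 / 54
Rate = 0.0041 mm/MGT

0.0041


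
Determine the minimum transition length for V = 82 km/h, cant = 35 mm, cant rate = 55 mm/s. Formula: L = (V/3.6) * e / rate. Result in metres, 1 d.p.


Convert speed: V = 82 / 3.6 = 22.7778 m/s
L = 22.7778 * 35 / 55
L = 797.2222 / 55
L = 14.5 m

14.5


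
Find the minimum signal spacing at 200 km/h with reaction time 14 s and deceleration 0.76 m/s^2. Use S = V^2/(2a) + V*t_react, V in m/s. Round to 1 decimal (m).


V = 200 / 3.6 = 55.5556 m/s
Braking distance = 55.5556^2 / (2*0.76) = 2030.5393 m
Sighting distance = 55.5556 * 14 = 777.7778 m
S = 2030.5393 + 777.7778 = 2808.3 m

2808.3


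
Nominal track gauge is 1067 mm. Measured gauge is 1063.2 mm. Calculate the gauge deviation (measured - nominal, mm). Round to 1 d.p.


Deviation = measured - nominal
Deviation = 1063.2 - 1067
Deviation = -3.8 mm

-3.8


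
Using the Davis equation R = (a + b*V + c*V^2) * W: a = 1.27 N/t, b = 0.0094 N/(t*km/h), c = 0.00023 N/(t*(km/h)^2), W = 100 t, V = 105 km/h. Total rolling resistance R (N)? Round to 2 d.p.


b*V = 0.0094 * 105 = 0.987
c*V^2 = 0.00023 * 11025 = 2.53575
R_per_t = 1.27 + 0.987 + 2.53575 = 4.79275 N/t
R_total = 4.79275 * 100 = 479.28 N

479.28


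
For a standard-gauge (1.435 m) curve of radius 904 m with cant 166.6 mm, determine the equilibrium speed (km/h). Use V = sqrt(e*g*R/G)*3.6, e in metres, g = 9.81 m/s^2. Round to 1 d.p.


Convert cant: e = 166.6 mm = 0.1666 m
V_ms = sqrt(0.1666 * 9.81 * 904 / 1.435)
V_ms = sqrt(1029.581034) = 32.0871 m/s
V = 32.0871 * 3.6 = 115.5 km/h

115.5


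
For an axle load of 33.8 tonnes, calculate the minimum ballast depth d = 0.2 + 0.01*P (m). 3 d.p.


d = 0.2 + 0.01 * 33.8
d = 0.2 + 0.338
d = 0.538 m

0.538


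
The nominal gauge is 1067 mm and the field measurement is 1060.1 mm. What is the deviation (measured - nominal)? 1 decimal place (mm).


Deviation = measured - nominal
Deviation = 1060.1 - 1067
Deviation = -6.9 mm

-6.9


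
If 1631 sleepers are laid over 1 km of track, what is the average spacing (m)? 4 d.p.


Spacing = 1000 m / number of sleepers
Spacing = 1000 / 1631
Spacing = 0.6131 m

0.6131


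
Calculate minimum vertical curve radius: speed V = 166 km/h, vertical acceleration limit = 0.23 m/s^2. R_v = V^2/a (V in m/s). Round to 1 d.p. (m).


Convert speed: V = 166 / 3.6 = 46.1111 m/s
V^2 = 2126.2346 m^2/s^2
R_v = 2126.2346 / 0.23
R_v = 9244.5 m

9244.5


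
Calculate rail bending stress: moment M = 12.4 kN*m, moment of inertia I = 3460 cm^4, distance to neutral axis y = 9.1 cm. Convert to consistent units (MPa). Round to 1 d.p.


Convert units:
M = 12.4 kN*m = 12400000 N*mm
y = 9.1 cm = 91 mm
I = 3460 cm^4 = 34600000 mm^4
sigma = 12400000 * 91 / 34600000
sigma = 32.6 MPa

32.6


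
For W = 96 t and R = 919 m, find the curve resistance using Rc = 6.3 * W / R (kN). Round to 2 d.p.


Rc = 6.3 * W / R
Rc = 6.3 * 96 / 919
Rc = 604.8 / 919
Rc = 0.66 kN

0.66


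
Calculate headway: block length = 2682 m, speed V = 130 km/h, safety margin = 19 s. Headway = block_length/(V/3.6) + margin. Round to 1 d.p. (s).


V = 130 / 3.6 = 36.1111 m/s
Block traversal time = 2682 / 36.1111 = 74.2708 s
Headway = 74.2708 + 19
Headway = 93.3 s

93.3


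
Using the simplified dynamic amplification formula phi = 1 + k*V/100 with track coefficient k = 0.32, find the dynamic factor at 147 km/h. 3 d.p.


phi = 1 + k * V / 100
phi = 1 + 0.32 * 147 / 100
phi = 1 + 0.4704
phi = 1.470

1.470


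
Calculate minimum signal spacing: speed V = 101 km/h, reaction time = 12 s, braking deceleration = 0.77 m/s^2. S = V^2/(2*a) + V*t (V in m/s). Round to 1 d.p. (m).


V = 101 / 3.6 = 28.0556 m/s
Braking distance = 28.0556^2 / (2*0.77) = 511.1131 m
Sighting distance = 28.0556 * 12 = 336.6667 m
S = 511.1131 + 336.6667 = 847.8 m

847.8


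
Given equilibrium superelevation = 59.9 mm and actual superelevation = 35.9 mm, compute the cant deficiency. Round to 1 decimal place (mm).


Cant deficiency = equilibrium cant - actual cant
CD = 59.9 - 35.9
CD = 24.0 mm

24.0


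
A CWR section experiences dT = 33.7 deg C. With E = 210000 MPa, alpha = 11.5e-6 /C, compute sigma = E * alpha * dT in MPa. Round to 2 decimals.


sigma = E * alpha * dT
sigma = 210000 * 11.5e-6 * 33.7
sigma = 2.415 * 33.7
sigma = 81.39 MPa

81.39


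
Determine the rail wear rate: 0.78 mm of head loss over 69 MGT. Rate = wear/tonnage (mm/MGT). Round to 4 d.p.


Wear rate = total wear / cumulative tonnage
Rate = 0.78 / 69
Rate = 0.0113 mm/MGT

0.0113


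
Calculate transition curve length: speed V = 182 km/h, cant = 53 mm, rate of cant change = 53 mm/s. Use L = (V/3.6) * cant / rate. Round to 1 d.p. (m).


Convert speed: V = 182 / 3.6 = 50.5556 m/s
L = 50.5556 * 53 / 53
L = 2679.4444 / 53
L = 50.6 m

50.6


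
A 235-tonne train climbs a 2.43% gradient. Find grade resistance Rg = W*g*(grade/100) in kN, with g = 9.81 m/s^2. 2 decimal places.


Rg = W * 9.81 * grade / 100
Rg = 235 * 9.81 * 2.43 / 100
Rg = 2305.35 * 0.0243
Rg = 56.02 kN

56.02


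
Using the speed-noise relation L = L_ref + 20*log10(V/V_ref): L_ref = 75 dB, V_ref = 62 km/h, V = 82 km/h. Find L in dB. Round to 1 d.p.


V/V_ref = 82 / 62 = 1.322581
log10(1.322581) = 0.121422
20 * 0.121422 = 2.4284
L = 75 + 2.4284 = 77.4 dB

77.4


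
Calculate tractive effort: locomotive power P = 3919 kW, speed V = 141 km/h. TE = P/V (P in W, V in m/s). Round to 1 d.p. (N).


Convert: P = 3919 kW = 3919000 W
V = 141 / 3.6 = 39.1667 m/s
TE = 3919000 / 39.1667
TE = 100059.6 N

100059.6


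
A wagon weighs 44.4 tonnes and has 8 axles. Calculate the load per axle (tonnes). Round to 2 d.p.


Load per axle = total weight / number of axles
Load = 44.4 / 8
Load = 5.55 tonnes

5.55


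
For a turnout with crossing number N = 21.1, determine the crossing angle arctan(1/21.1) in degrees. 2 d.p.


1/N = 1/21.1 = 0.047393
angle = arctan(0.047393) = 0.047358 rad
angle = 0.047358 * 180/pi = 2.71 degrees

2.71


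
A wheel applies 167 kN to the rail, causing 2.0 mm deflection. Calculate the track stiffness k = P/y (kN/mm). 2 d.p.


Track stiffness k = P / y
k = 167 / 2.0
k = 83.50 kN/mm

83.50


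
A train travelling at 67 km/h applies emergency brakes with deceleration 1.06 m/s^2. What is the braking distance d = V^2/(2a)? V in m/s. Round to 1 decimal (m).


Convert speed: V = 67 / 3.6 = 18.6111 m/s
V^2 = 346.3735
d = 346.3735 / (2 * 1.06)
d = 346.3735 / 2.12
d = 163.4 m

163.4


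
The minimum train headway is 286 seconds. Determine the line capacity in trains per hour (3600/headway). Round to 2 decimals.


Capacity = 3600 / headway
Capacity = 3600 / 286
Capacity = 12.59 trains/hour

12.59


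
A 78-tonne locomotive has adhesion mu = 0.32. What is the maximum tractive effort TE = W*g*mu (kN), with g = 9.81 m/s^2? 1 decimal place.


TE_max = W * g * mu
TE_max = 78 * 9.81 * 0.32
TE_max = 765.18 * 0.32
TE_max = 244.9 kN

244.9


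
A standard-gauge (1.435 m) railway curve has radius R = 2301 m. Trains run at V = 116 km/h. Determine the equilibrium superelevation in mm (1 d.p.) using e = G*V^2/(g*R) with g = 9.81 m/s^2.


Convert speed: V = 116 / 3.6 = 32.2222 m/s
Apply formula: e = 1.435 * 32.2222^2 / (9.81 * 2301)
e = 1.435 * 1038.2716 / 22572.81
e = 0.066005 m = 66.0 mm

66.0


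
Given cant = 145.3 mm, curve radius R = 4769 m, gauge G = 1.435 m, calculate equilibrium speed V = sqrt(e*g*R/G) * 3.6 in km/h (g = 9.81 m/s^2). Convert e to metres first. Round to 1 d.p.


Convert cant: e = 145.3 mm = 0.1453 m
V_ms = sqrt(0.1453 * 9.81 * 4769 / 1.435)
V_ms = sqrt(4737.072625) = 68.8264 m/s
V = 68.8264 * 3.6 = 247.8 km/h

247.8


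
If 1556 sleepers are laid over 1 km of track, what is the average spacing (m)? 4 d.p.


Spacing = 1000 m / number of sleepers
Spacing = 1000 / 1556
Spacing = 0.6427 m

0.6427


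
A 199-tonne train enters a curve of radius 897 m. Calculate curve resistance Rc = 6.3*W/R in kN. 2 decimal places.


Rc = 6.3 * W / R
Rc = 6.3 * 199 / 897
Rc = 1253.7 / 897
Rc = 1.40 kN

1.40


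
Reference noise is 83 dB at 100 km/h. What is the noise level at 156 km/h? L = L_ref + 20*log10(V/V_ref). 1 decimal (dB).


V/V_ref = 156 / 100 = 1.56
log10(1.56) = 0.193125
20 * 0.193125 = 3.8625
L = 83 + 3.8625 = 86.9 dB

86.9


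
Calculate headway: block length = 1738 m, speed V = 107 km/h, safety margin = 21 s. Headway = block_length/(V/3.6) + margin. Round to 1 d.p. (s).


V = 107 / 3.6 = 29.7222 m/s
Block traversal time = 1738 / 29.7222 = 58.4748 s
Headway = 58.4748 + 21
Headway = 79.5 s

79.5


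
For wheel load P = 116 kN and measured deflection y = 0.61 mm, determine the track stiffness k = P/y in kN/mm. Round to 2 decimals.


Track stiffness k = P / y
k = 116 / 0.61
k = 190.16 kN/mm

190.16


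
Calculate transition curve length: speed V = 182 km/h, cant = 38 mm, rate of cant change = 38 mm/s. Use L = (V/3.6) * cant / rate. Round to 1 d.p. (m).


Convert speed: V = 182 / 3.6 = 50.5556 m/s
L = 50.5556 * 38 / 38
L = 1921.1111 / 38
L = 50.6 m

50.6


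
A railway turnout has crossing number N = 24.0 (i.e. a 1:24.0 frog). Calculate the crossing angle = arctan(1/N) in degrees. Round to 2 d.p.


1/N = 1/24.0 = 0.041667
angle = arctan(0.041667) = 0.041643 rad
angle = 0.041643 * 180/pi = 2.39 degrees

2.39


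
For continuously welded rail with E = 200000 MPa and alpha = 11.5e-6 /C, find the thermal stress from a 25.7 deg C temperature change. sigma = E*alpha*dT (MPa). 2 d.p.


sigma = E * alpha * dT
sigma = 200000 * 11.5e-6 * 25.7
sigma = 2.3 * 25.7
sigma = 59.11 MPa

59.11


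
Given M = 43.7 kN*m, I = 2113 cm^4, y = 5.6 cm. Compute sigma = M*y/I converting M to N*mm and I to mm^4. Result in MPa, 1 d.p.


Convert units:
M = 43.7 kN*m = 43700000 N*mm
y = 5.6 cm = 56 mm
I = 2113 cm^4 = 21130000 mm^4
sigma = 43700000 * 56 / 21130000
sigma = 115.8 MPa

115.8


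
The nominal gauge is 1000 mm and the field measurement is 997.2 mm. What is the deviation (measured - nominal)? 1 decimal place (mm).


Deviation = measured - nominal
Deviation = 997.2 - 1000
Deviation = -2.8 mm

-2.8


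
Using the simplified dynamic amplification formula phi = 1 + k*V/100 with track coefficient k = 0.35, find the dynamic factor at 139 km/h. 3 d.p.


phi = 1 + k * V / 100
phi = 1 + 0.35 * 139 / 100
phi = 1 + 0.4865
phi = 1.487

1.487


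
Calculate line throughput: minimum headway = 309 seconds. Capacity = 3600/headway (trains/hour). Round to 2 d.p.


Capacity = 3600 / headway
Capacity = 3600 / 309
Capacity = 11.65 trains/hour

11.65


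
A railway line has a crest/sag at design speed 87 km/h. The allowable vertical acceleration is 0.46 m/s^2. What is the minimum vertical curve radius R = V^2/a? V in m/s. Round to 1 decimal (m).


Convert speed: V = 87 / 3.6 = 24.1667 m/s
V^2 = 584.0278 m^2/s^2
R_v = 584.0278 / 0.46
R_v = 1269.6 m

1269.6


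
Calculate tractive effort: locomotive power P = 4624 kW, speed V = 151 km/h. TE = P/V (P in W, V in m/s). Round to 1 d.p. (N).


Convert: P = 4624 kW = 4624000 W
V = 151 / 3.6 = 41.9444 m/s
TE = 4624000 / 41.9444
TE = 110241.1 N

110241.1


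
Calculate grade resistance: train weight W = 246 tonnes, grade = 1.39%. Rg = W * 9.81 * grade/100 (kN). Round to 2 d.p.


Rg = W * 9.81 * grade / 100
Rg = 246 * 9.81 * 1.39 / 100
Rg = 2413.26 * 0.0139
Rg = 33.54 kN

33.54


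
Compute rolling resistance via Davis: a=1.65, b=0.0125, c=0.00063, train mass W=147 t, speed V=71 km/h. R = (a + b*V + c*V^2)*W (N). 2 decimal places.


b*V = 0.0125 * 71 = 0.8875
c*V^2 = 0.00063 * 5041 = 3.17583
R_per_t = 1.65 + 0.8875 + 3.17583 = 5.71333 N/t
R_total = 5.71333 * 147 = 839.86 N

839.86


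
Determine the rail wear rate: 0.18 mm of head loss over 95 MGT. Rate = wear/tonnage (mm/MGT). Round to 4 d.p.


Wear rate = total wear / cumulative tonnage
Rate = 0.18 / 95
Rate = 0.0019 mm/MGT

0.0019


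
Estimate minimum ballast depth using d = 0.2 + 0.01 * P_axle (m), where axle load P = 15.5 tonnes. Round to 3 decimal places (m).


d = 0.2 + 0.01 * 15.5
d = 0.2 + 0.155
d = 0.355 m

0.355


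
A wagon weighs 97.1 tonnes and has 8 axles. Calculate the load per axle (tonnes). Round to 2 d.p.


Load per axle = total weight / number of axles
Load = 97.1 / 8
Load = 12.14 tonnes

12.14


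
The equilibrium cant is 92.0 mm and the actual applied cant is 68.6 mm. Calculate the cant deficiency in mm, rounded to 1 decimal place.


Cant deficiency = equilibrium cant - actual cant
CD = 92.0 - 68.6
CD = 23.4 mm

23.4


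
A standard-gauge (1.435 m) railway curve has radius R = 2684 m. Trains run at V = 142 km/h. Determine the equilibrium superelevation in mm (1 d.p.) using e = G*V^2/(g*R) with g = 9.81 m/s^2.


Convert speed: V = 142 / 3.6 = 39.4444 m/s
Apply formula: e = 1.435 * 39.4444^2 / (9.81 * 2684)
e = 1.435 * 1555.8642 / 26330.04
e = 0.084795 m = 84.8 mm

84.8


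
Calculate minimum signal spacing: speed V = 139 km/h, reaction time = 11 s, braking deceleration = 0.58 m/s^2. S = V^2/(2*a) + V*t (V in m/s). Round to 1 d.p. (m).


V = 139 / 3.6 = 38.6111 m/s
Braking distance = 38.6111^2 / (2*0.58) = 1285.1878 m
Sighting distance = 38.6111 * 11 = 424.7222 m
S = 1285.1878 + 424.7222 = 1709.9 m

1709.9


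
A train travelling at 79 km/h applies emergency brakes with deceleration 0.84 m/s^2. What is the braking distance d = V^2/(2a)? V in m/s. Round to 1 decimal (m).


Convert speed: V = 79 / 3.6 = 21.9444 m/s
V^2 = 481.5586
d = 481.5586 / (2 * 0.84)
d = 481.5586 / 1.68
d = 286.6 m

286.6


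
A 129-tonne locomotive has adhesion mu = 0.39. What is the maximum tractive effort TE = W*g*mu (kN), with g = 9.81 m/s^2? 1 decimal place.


TE_max = W * g * mu
TE_max = 129 * 9.81 * 0.39
TE_max = 1265.49 * 0.39
TE_max = 493.5 kN

493.5


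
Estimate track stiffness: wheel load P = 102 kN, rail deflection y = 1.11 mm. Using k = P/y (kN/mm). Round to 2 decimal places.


Track stiffness k = P / y
k = 102 / 1.11
k = 91.89 kN/mm

91.89


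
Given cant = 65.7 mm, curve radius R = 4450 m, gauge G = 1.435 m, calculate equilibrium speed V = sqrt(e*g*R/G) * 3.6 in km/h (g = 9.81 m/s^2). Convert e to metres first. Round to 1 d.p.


Convert cant: e = 65.7 mm = 0.0657 m
V_ms = sqrt(0.0657 * 9.81 * 4450 / 1.435)
V_ms = sqrt(1998.676411) = 44.7066 m/s
V = 44.7066 * 3.6 = 160.9 km/h

160.9


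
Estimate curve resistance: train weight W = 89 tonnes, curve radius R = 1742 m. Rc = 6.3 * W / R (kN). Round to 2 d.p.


Rc = 6.3 * W / R
Rc = 6.3 * 89 / 1742
Rc = 560.7 / 1742
Rc = 0.32 kN

0.32


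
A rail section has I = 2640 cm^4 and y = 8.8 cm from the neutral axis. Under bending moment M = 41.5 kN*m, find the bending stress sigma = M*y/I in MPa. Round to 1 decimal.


Convert units:
M = 41.5 kN*m = 41500000 N*mm
y = 8.8 cm = 88 mm
I = 2640 cm^4 = 26400000 mm^4
sigma = 41500000 * 88 / 26400000
sigma = 138.3 MPa

138.3


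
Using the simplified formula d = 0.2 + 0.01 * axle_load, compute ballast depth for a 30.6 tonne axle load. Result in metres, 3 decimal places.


d = 0.2 + 0.01 * 30.6
d = 0.2 + 0.306
d = 0.506 m

0.506


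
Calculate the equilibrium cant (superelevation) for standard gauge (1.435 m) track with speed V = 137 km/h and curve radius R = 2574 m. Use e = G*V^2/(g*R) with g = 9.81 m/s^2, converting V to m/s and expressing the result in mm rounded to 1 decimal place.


Convert speed: V = 137 / 3.6 = 38.0556 m/s
Apply formula: e = 1.435 * 38.0556^2 / (9.81 * 2574)
e = 1.435 * 1448.2253 / 25250.94
e = 0.082302 m = 82.3 mm

82.3


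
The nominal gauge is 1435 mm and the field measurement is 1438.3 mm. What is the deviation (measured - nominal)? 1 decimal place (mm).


Deviation = measured - nominal
Deviation = 1438.3 - 1435
Deviation = 3.3 mm

3.3


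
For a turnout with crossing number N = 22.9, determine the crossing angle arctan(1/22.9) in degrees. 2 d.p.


1/N = 1/22.9 = 0.043668
angle = arctan(0.043668) = 0.04364 rad
angle = 0.04364 * 180/pi = 2.50 degrees

2.50


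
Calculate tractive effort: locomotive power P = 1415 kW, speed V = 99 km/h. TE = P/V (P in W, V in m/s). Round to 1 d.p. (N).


Convert: P = 1415 kW = 1415000 W
V = 99 / 3.6 = 27.5 m/s
TE = 1415000 / 27.5
TE = 51454.5 N

51454.5


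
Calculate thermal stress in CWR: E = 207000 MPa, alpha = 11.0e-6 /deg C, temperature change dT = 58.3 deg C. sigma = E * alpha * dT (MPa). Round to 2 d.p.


sigma = E * alpha * dT
sigma = 207000 * 11.0e-6 * 58.3
sigma = 2.277 * 58.3
sigma = 132.75 MPa

132.75


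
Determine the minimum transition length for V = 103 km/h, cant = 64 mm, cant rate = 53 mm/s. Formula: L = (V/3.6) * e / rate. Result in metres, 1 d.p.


Convert speed: V = 103 / 3.6 = 28.6111 m/s
L = 28.6111 * 64 / 53
L = 1831.1111 / 53
L = 34.5 m

34.5


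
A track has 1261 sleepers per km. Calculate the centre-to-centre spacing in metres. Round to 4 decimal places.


Spacing = 1000 m / number of sleepers
Spacing = 1000 / 1261
Spacing = 0.7930 m

0.7930


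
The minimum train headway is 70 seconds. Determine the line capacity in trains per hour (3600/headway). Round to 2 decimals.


Capacity = 3600 / headway
Capacity = 3600 / 70
Capacity = 51.43 trains/hour

51.43


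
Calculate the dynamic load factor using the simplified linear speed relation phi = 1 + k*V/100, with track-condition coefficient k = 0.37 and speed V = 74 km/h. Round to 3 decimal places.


phi = 1 + k * V / 100
phi = 1 + 0.37 * 74 / 100
phi = 1 + 0.2738
phi = 1.274

1.274


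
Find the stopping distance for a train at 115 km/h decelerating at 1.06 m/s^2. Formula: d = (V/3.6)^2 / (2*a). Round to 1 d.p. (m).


Convert speed: V = 115 / 3.6 = 31.9444 m/s
V^2 = 1020.4475
d = 1020.4475 / (2 * 1.06)
d = 1020.4475 / 2.12
d = 481.3 m

481.3


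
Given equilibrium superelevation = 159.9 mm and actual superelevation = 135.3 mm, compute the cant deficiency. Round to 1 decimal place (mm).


Cant deficiency = equilibrium cant - actual cant
CD = 159.9 - 135.3
CD = 24.6 mm

24.6


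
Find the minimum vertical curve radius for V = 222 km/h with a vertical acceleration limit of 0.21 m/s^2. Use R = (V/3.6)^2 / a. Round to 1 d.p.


Convert speed: V = 222 / 3.6 = 61.6667 m/s
V^2 = 3802.7778 m^2/s^2
R_v = 3802.7778 / 0.21
R_v = 18108.5 m

18108.5


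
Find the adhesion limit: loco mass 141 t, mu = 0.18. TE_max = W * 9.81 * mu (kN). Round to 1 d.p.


TE_max = W * g * mu
TE_max = 141 * 9.81 * 0.18
TE_max = 1383.21 * 0.18
TE_max = 249.0 kN

249.0


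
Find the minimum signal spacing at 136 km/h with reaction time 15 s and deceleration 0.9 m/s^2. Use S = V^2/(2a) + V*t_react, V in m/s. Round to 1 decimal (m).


V = 136 / 3.6 = 37.7778 m/s
Braking distance = 37.7778^2 / (2*0.9) = 792.8669 m
Sighting distance = 37.7778 * 15 = 566.6667 m
S = 792.8669 + 566.6667 = 1359.5 m

1359.5


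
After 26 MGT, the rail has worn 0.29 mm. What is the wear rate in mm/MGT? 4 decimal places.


Wear rate = total wear / cumulative tonnage
Rate = 0.29 / 26
Rate = 0.0112 mm/MGT

0.0112


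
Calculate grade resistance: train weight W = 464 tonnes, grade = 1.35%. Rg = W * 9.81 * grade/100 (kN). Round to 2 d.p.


Rg = W * 9.81 * grade / 100
Rg = 464 * 9.81 * 1.35 / 100
Rg = 4551.84 * 0.0135
Rg = 61.45 kN

61.45


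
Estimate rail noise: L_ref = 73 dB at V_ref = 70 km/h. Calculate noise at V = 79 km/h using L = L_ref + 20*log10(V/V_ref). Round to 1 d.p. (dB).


V/V_ref = 79 / 70 = 1.128571
log10(1.128571) = 0.052529
20 * 0.052529 = 1.0506
L = 73 + 1.0506 = 74.1 dB

74.1


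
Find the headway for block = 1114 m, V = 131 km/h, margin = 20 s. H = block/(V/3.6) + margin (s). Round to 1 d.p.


V = 131 / 3.6 = 36.3889 m/s
Block traversal time = 1114 / 36.3889 = 30.6137 s
Headway = 30.6137 + 20
Headway = 50.6 s

50.6


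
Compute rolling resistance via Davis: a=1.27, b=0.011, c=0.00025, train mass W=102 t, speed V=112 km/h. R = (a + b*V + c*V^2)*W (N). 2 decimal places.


b*V = 0.011 * 112 = 1.232
c*V^2 = 0.00025 * 12544 = 3.136
R_per_t = 1.27 + 1.232 + 3.136 = 5.638 N/t
R_total = 5.638 * 102 = 575.08 N

575.08


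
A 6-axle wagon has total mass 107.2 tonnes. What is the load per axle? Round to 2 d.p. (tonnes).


Load per axle = total weight / number of axles
Load = 107.2 / 6
Load = 17.87 tonnes

17.87


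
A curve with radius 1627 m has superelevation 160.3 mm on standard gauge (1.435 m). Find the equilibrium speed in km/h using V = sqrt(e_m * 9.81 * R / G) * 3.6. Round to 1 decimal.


Convert cant: e = 160.3 mm = 0.1603 m
V_ms = sqrt(0.1603 * 9.81 * 1627 / 1.435)
V_ms = sqrt(1782.945966) = 42.2249 m/s
V = 42.2249 * 3.6 = 152.0 km/h

152.0


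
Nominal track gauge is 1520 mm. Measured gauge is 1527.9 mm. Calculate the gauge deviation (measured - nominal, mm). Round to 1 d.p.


Deviation = measured - nominal
Deviation = 1527.9 - 1520
Deviation = 7.9 mm

7.9


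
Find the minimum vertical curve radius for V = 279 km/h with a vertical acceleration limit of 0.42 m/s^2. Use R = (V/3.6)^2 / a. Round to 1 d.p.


Convert speed: V = 279 / 3.6 = 77.5 m/s
V^2 = 6006.25 m^2/s^2
R_v = 6006.25 / 0.42
R_v = 14300.6 m

14300.6


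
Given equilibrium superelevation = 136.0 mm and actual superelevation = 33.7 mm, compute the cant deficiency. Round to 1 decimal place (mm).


Cant deficiency = equilibrium cant - actual cant
CD = 136.0 - 33.7
CD = 102.3 mm

102.3


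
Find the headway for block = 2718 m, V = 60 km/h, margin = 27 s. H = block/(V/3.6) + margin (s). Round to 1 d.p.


V = 60 / 3.6 = 16.6667 m/s
Block traversal time = 2718 / 16.6667 = 163.08 s
Headway = 163.08 + 27
Headway = 190.1 s

190.1


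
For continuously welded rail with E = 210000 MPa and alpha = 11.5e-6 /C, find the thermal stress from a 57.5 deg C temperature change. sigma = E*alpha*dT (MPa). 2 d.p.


sigma = E * alpha * dT
sigma = 210000 * 11.5e-6 * 57.5
sigma = 2.415 * 57.5
sigma = 138.86 MPa

138.86


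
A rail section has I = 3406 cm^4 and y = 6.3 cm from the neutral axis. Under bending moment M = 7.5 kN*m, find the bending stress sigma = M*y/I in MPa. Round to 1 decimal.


Convert units:
M = 7.5 kN*m = 7500000 N*mm
y = 6.3 cm = 63 mm
I = 3406 cm^4 = 34060000 mm^4
sigma = 7500000 * 63 / 34060000
sigma = 13.9 MPa

13.9


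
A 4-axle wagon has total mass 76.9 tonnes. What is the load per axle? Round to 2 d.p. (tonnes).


Load per axle = total weight / number of axles
Load = 76.9 / 4
Load = 19.23 tonnes

19.23


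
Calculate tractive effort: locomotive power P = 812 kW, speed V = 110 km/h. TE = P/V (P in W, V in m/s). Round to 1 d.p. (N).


Convert: P = 812 kW = 812000 W
V = 110 / 3.6 = 30.5556 m/s
TE = 812000 / 30.5556
TE = 26574.5 N

26574.5


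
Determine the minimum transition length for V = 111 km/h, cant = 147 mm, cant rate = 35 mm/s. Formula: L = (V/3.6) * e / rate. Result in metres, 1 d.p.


Convert speed: V = 111 / 3.6 = 30.8333 m/s
L = 30.8333 * 147 / 35
L = 4532.5 / 35
L = 129.5 m

129.5


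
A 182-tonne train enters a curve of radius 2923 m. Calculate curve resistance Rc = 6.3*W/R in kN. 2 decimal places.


Rc = 6.3 * W / R
Rc = 6.3 * 182 / 2923
Rc = 1146.6 / 2923
Rc = 0.39 kN

0.39


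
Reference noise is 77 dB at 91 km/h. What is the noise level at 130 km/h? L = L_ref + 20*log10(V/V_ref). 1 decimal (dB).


V/V_ref = 130 / 91 = 1.428571
log10(1.428571) = 0.154902
20 * 0.154902 = 3.098
L = 77 + 3.098 = 80.1 dB

80.1


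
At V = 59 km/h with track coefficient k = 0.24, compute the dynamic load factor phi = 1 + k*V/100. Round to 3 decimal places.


phi = 1 + k * V / 100
phi = 1 + 0.24 * 59 / 100
phi = 1 + 0.1416
phi = 1.142

1.142


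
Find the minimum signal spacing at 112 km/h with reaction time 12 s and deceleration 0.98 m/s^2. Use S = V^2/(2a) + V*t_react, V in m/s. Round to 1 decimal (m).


V = 112 / 3.6 = 31.1111 m/s
Braking distance = 31.1111^2 / (2*0.98) = 493.8272 m
Sighting distance = 31.1111 * 12 = 373.3333 m
S = 493.8272 + 373.3333 = 867.2 m

867.2


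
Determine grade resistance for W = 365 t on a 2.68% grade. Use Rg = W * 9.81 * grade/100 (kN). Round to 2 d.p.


Rg = W * 9.81 * grade / 100
Rg = 365 * 9.81 * 2.68 / 100
Rg = 3580.65 * 0.0268
Rg = 95.96 kN

95.96


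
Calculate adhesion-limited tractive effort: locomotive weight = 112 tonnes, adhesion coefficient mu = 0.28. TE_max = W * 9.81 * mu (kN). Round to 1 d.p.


TE_max = W * g * mu
TE_max = 112 * 9.81 * 0.28
TE_max = 1098.72 * 0.28
TE_max = 307.6 kN

307.6
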